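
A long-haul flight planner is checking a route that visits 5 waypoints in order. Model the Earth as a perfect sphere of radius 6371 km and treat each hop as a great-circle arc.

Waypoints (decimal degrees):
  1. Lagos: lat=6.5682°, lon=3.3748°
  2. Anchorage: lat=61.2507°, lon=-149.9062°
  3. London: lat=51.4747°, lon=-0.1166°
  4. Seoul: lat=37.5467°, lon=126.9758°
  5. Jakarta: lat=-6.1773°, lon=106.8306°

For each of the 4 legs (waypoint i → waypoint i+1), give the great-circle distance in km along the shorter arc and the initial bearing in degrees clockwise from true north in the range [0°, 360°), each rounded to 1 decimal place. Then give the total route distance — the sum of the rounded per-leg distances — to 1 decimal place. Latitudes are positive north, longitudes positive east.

Leg 1: dist=12126.6 km, bearing=346.8°
Leg 2: dist=7196.8 km, bearing=20.3°
Leg 3: dist=8861.4 km, bearing=40.0°
Leg 4: dist=5291.6 km, bearing=207.6°
Total: 33476.4 km

Leg 1: φ1=0.1146367, φ2=1.0690264, Δφ=0.9543897, Δλ=-2.6752581 rad; a=sin²(Δφ/2)+cosφ1·cosφ2·sin²(Δλ/2)=0.6632573657; c=2·atan2(√a, √(1-a))=1.903410177; dist=6371·c=12126.626 ≈ 12126.6 km; running total=12126.6 km
Leg 1 bearing: y=sinΔλ·cosφ2=-0.21625506, x=cosφ1·sinφ2-sinφ1·cosφ2·cosΔλ=0.92012058; θ=atan2(y, x)=-13.2261° <0 so +360° → 346.7739° ≈ 346.8°
Leg 2: φ1=1.0690264, φ2=0.8984030, Δφ=-0.1706234, Δλ=2.6143217 rad; a=sin²(Δφ/2)+cosφ1·cosφ2·sin²(Δλ/2)=0.2864984145; c=2·atan2(√a, √(1-a))=1.129620313; dist=6371·c=7196.811 ≈ 7196.8 km; running total=19323.4 km
Leg 2 bearing: y=sinΔλ·cosφ2=0.31340879, x=cosφ1·sinφ2-sinφ1·cosφ2·cosΔλ=0.84819999; θ=atan2(y, x)=20.2792° ≈ 20.3°
Leg 3: φ1=0.8984030, φ2=0.6553135, Δφ=-0.2430895, Δλ=2.2181808 rad; a=sin²(Δφ/2)+cosφ1·cosφ2·sin²(Δλ/2)=0.4105376782; c=2·atan2(√a, √(1-a))=1.390902979; dist=6371·c=8861.443 ≈ 8861.4 km; running total=28184.8 km
Leg 3 bearing: y=sinΔλ·cosφ2=0.63243335, x=cosφ1·sinφ2-sinφ1·cosφ2·cosΔλ=0.75366706; θ=atan2(y, x)=40.0014° ≈ 40.0°
Leg 4: φ1=0.6553135, φ2=-0.1078142, Δφ=-0.7631278, Δλ=-0.3516001 rad; a=sin²(Δφ/2)+cosφ1·cosφ2·sin²(Δλ/2)=0.1627727020; c=2·atan2(√a, √(1-a))=0.830570587; dist=6371·c=5291.565 ≈ 5291.6 km; running total=33476.4 km
Leg 4 bearing: y=sinΔλ·cosφ2=-0.34240073, x=cosφ1·sinφ2-sinφ1·cosφ2·cosΔλ=-0.65411982; θ=atan2(y, x)=-152.3701° <0 so +360° → 207.6299° ≈ 207.6°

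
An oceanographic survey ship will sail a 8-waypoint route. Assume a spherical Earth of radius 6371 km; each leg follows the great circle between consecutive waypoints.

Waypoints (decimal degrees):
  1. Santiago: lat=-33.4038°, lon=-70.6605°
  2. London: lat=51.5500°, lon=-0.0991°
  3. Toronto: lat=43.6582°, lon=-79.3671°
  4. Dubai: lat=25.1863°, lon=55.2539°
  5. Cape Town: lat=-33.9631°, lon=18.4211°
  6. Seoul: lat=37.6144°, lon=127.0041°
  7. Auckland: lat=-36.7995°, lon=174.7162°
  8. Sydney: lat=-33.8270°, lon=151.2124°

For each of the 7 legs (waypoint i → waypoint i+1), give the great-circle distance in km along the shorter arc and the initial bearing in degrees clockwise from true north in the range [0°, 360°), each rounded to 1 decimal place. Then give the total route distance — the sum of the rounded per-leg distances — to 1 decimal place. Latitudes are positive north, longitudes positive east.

Leg 1: dist=11672.7 km, bearing=37.4°
Leg 2: dist=5711.0 km, bearing=294.5°
Leg 3: dist=11070.5 km, bearing=40.8°
Leg 4: dist=7640.9 km, bearing=212.2°
Leg 5: dist=13720.4 km, bearing=64.1°
Leg 6: dist=9617.5 km, bearing=143.6°
Leg 7: dist=2152.5 km, bearing=271.8°
Total: 61585.5 km

Leg 1: φ1=-0.5830063, φ2=0.8997172, Δφ=1.4827235, Δλ=1.2315288 rad; a=sin²(Δφ/2)+cosφ1·cosφ2·sin²(Δλ/2)=0.6291971601; c=2·atan2(√a, √(1-a))=1.832156033; dist=6371·c=11672.666 ≈ 11672.7 km; running total=11672.7 km
Leg 1 bearing: y=sinΔλ·cosφ2=0.58638622, x=cosφ1·sinφ2-sinφ1·cosφ2·cosΔλ=0.76771321; θ=atan2(y, x)=37.3729° ≈ 37.4°
Leg 2: φ1=0.8997172, φ2=0.7619793, Δφ=-0.1377379, Δλ=-1.3834876 rad; a=sin²(Δφ/2)+cosφ1·cosφ2·sin²(Δλ/2)=0.1877869330; c=2·atan2(√a, √(1-a))=0.896399715; dist=6371·c=5710.963 ≈ 5711.0 km; running total=17383.7 km
Leg 2 bearing: y=sinΔλ·cosφ2=-0.71081672, x=cosφ1·sinφ2-sinφ1·cosφ2·cosΔλ=0.32377708; θ=atan2(y, x)=-65.5107° <0 so +360° → 294.4893° ≈ 294.5°
Leg 3: φ1=0.7619793, φ2=0.4395839, Δφ=-0.3223955, Δλ=2.3495797 rad; a=sin²(Δφ/2)+cosφ1·cosφ2·sin²(Δλ/2)=0.5830369156; c=2·atan2(√a, √(1-a))=1.737643192; dist=6371·c=11070.525 ≈ 11070.5 km; running total=28454.2 km
Leg 3 bearing: y=sinΔλ·cosφ2=0.64409997, x=cosφ1·sinφ2-sinφ1·cosφ2·cosΔλ=0.74669586; θ=atan2(y, x)=40.7811° ≈ 40.8°
Leg 4: φ1=0.4395839, φ2=-0.5927679, Δφ=-1.0323518, Δλ=-0.6428536 rad; a=sin²(Δφ/2)+cosφ1·cosφ2·sin²(Δλ/2)=0.3185082274; c=2·atan2(√a, √(1-a))=1.199328491; dist=6371·c=7640.922 ≈ 7640.9 km; running total=36095.1 km
Leg 4 bearing: y=sinΔλ·cosφ2=-0.49720881, x=cosφ1·sinφ2-sinφ1·cosφ2·cosΔλ=-0.78805225; θ=atan2(y, x)=-147.7508° <0 so +360° → 212.2492° ≈ 212.2°
Leg 5: φ1=-0.5927679, φ2=0.6564951, Δφ=1.2492630, Δλ=1.8951309 rad; a=sin²(Δφ/2)+cosφ1·cosφ2·sin²(Δλ/2)=0.7751722121; c=2·atan2(√a, √(1-a))=2.153573023; dist=6371·c=13720.414 ≈ 13720.4 km; running total=49815.5 km
Leg 5 bearing: y=sinΔλ·cosφ2=0.75083667, x=cosφ1·sinφ2-sinφ1·cosφ2·cosΔλ=0.36519216; θ=atan2(y, x)=64.0626° ≈ 64.1°
Leg 6: φ1=0.6564951, φ2=-0.6422724, Δφ=-1.2987676, Δλ=0.8327332 rad; a=sin²(Δφ/2)+cosφ1·cosφ2·sin²(Δλ/2)=0.4694093241; c=2·atan2(√a, √(1-a))=1.509576742; dist=6371·c=9617.513 ≈ 9617.5 km; running total=59433.0 km
Leg 6 bearing: y=sinΔλ·cosφ2=0.59236348, x=cosφ1·sinφ2-sinφ1·cosφ2·cosΔλ=-0.80334448; θ=atan2(y, x)=143.5960° ≈ 143.6°
Leg 7: φ1=-0.6422724, φ2=-0.5903925, Δφ=0.0518799, Δλ=-0.4102187 rad; a=sin²(Δφ/2)+cosφ1·cosφ2·sin²(Δλ/2)=0.0282669187; c=2·atan2(√a, √(1-a))=0.337860018; dist=6371·c=2152.506 ≈ 2152.5 km; running total=61585.5 km
Leg 7 bearing: y=sinΔλ·cosφ2=-0.33130024, x=cosφ1·sinφ2-sinφ1·cosφ2·cosΔλ=0.01057121; θ=atan2(y, x)=-88.1724° <0 so +360° → 271.8276° ≈ 271.8°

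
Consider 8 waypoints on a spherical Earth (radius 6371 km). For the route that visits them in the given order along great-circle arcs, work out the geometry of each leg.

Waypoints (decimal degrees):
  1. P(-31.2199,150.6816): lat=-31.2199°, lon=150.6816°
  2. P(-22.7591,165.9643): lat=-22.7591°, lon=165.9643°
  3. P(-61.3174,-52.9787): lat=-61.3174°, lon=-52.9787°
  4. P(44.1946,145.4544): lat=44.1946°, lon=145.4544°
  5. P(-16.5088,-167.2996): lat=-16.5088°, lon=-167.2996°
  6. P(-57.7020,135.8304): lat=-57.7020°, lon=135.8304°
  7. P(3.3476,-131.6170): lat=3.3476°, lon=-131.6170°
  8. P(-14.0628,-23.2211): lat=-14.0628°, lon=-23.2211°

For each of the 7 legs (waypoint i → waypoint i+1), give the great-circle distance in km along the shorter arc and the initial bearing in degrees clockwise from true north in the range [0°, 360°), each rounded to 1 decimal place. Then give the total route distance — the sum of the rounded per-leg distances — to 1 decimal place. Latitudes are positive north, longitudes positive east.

Leg 1: dist=1779.9 km, bearing=61.8°
Leg 2: dist=10038.4 km, bearing=162.4°
Leg 3: dist=17760.2 km, bearing=220.9°
Leg 4: dist=8275.2 km, bearing=133.0°
Leg 5: dist=6522.2 km, bearing=211.6°
Leg 6: dist=10473.8 km, bearing=90.4°
Leg 7: dist=12081.4 km, bearing=103.7°
Total: 66931.1 km

Leg 1: φ1=-0.5448900, φ2=-0.3972212, Δφ=0.1476688, Δλ=0.2667334 rad; a=sin²(Δφ/2)+cosφ1·cosφ2·sin²(Δλ/2)=0.0193852191; c=2·atan2(√a, √(1-a))=0.279369238; dist=6371·c=1779.861 ≈ 1779.9 km; running total=1779.9 km
Leg 1 bearing: y=sinΔλ·cosφ2=0.24305920, x=cosφ1·sinφ2-sinφ1·cosφ2·cosΔλ=0.13023039; θ=atan2(y, x)=61.8177° ≈ 61.8°
Leg 2: φ1=-0.3972212, φ2=-1.0701905, Δφ=-0.6729693, Δλ=-3.8212762 rad; a=sin²(Δφ/2)+cosφ1·cosφ2·sin²(Δλ/2)=0.5024225179; c=2·atan2(√a, √(1-a))=1.575641381; dist=6371·c=10038.411 ≈ 10038.4 km; running total=11818.3 km
Leg 2 bearing: y=sinΔλ·cosφ2=0.30167557, x=cosφ1·sinφ2-sinφ1·cosφ2·cosΔλ=-0.95339833; θ=atan2(y, x)=162.4415° ≈ 162.4°
Leg 3: φ1=-1.0701905, φ2=0.7713413, Δφ=1.8415318, Δλ=3.4633109 rad; a=sin²(Δφ/2)+cosφ1·cosφ2·sin²(Δλ/2)=0.9690102236; c=2·atan2(√a, √(1-a))=2.787670079; dist=6371·c=17760.246 ≈ 17760.2 km; running total=29578.5 km
Leg 3 bearing: y=sinΔλ·cosφ2=-0.22670587, x=cosφ1·sinφ2-sinφ1·cosφ2·cosΔλ=-0.26214898; θ=atan2(y, x)=-139.1468° <0 so +360° → 220.8532° ≈ 220.9°
Leg 4: φ1=0.7713413, φ2=-0.2881329, Δφ=-1.0594742, Δλ=-5.4585870 rad; a=sin²(Δφ/2)+cosφ1·cosφ2·sin²(Δλ/2)=0.3657163855; c=2·atan2(√a, √(1-a))=1.298891022; dist=6371·c=8275.235 ≈ 8275.2 km; running total=37853.7 km
Leg 4 bearing: y=sinΔλ·cosφ2=0.70400544, x=cosφ1·sinφ2-sinφ1·cosφ2·cosΔλ=-0.65745569; θ=atan2(y, x)=133.0418° ≈ 133.0°
Leg 5: φ1=-0.2881329, φ2=-1.0070899, Δφ=-0.7189570, Δλ=5.2906166 rad; a=sin²(Δφ/2)+cosφ1·cosφ2·sin²(Δλ/2)=0.2399061950; c=2·atan2(√a, √(1-a))=1.023725720; dist=6371·c=6522.157 ≈ 6522.2 km; running total=44375.9 km
Leg 5 bearing: y=sinΔλ·cosφ2=-0.44745940, x=cosφ1·sinφ2-sinφ1·cosφ2·cosΔλ=-0.72745098; θ=atan2(y, x)=-148.4041° <0 so +360° → 211.5959° ≈ 211.6°
Leg 6: φ1=-1.0070899, φ2=0.0584266, Δφ=1.0655165, Δλ=-4.6678377 rad; a=sin²(Δφ/2)+cosφ1·cosφ2·sin²(Δλ/2)=0.5365575453; c=2·atan2(√a, √(1-a))=1.643976718; dist=6371·c=10473.776 ≈ 10473.8 km; running total=54849.7 km
Leg 6 bearing: y=sinΔλ·cosφ2=0.99730310, x=cosφ1·sinφ2-sinφ1·cosφ2·cosΔλ=-0.00638070; θ=atan2(y, x)=90.3666° ≈ 90.4°
Leg 7: φ1=0.0584266, φ2=-0.2454422, Δφ=-0.3038688, Δλ=1.8918654 rad; a=sin²(Δφ/2)+cosφ1·cosφ2·sin²(Δλ/2)=0.6598947734; c=2·atan2(√a, √(1-a))=1.896303689; dist=6371·c=12081.351 ≈ 12081.4 km; running total=66931.1 km
Leg 7 bearing: y=sinΔλ·cosφ2=0.92046009, x=cosφ1·sinφ2-sinφ1·cosφ2·cosΔλ=-0.22469507; θ=atan2(y, x)=103.7183° ≈ 103.7°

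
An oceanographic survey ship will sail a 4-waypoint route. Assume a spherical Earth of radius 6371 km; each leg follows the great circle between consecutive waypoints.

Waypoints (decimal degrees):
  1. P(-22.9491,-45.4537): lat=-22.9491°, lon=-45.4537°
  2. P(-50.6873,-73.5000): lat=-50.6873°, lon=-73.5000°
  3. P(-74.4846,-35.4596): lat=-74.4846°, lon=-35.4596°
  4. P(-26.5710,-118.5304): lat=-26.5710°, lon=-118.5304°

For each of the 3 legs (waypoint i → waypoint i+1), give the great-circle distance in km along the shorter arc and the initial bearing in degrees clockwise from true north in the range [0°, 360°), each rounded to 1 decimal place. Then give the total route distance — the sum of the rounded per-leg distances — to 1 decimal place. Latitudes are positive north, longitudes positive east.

Leg 1: φ1=-0.4005374, φ2=-0.8846603, Δφ=-0.4841229, Δλ=-0.4895003 rad; a=sin²(Δφ/2)+cosφ1·cosφ2·sin²(Δλ/2)=0.0917136328; c=2·atan2(√a, √(1-a))=0.615347795; dist=6371·c=3920.381 ≈ 3920.4 km; running total=3920.4 km
Leg 1 bearing: y=sinΔλ·cosφ2=-0.29788677, x=cosφ1·sinφ2-sinφ1·cosφ2·cosΔλ=-0.49444155; θ=atan2(y, x)=-148.9322° <0 so +360° → 211.0678° ≈ 211.1°
Leg 2: φ1=-0.8846603, φ2=-1.3000015, Δφ=-0.4153412, Δλ=0.6639302 rad; a=sin²(Δφ/2)+cosφ1·cosφ2·sin²(Δλ/2)=0.0605107502; c=2·atan2(√a, √(1-a))=0.497080506; dist=6371·c=3166.900 ≈ 3166.9 km; running total=7087.3 km
Leg 2 bearing: y=sinΔλ·cosφ2=0.16483642, x=cosφ1·sinφ2-sinφ1·cosφ2·cosΔλ=-0.44746592; θ=atan2(y, x)=159.7773° ≈ 159.8°
Leg 3: φ1=-1.3000015, φ2=-0.4637514, Δφ=0.8362501, Δλ=-1.4498590 rad; a=sin²(Δφ/2)+cosφ1·cosφ2·sin²(Δλ/2)=0.2700654504; c=2·atan2(√a, √(1-a))=1.092948547; dist=6371·c=6963.175 ≈ 6963.2 km; running total=14050.5 km
Leg 3 bearing: y=sinΔλ·cosφ2=-0.88784818, x=cosφ1·sinφ2-sinφ1·cosφ2·cosΔλ=-0.01568478; θ=atan2(y, x)=-91.0121° <0 so +360° → 268.9879° ≈ 269.0°

Leg 1: dist=3920.4 km, bearing=211.1°
Leg 2: dist=3166.9 km, bearing=159.8°
Leg 3: dist=6963.2 km, bearing=269.0°
Total: 14050.5 km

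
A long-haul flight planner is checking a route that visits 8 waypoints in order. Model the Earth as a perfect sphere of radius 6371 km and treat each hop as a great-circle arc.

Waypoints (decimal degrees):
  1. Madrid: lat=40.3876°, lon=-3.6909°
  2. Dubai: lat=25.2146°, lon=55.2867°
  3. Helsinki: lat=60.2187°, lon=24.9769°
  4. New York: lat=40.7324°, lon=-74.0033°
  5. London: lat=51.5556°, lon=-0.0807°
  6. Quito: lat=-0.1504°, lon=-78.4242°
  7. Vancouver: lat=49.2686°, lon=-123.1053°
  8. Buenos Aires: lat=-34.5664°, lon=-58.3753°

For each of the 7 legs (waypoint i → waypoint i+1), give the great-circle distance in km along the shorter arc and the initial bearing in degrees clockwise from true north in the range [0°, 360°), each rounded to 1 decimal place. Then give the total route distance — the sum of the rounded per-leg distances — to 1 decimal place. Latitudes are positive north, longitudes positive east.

Leg 1: dist=5655.7 km, bearing=88.3°
Leg 2: dist=4530.0 km, bearing=337.4°
Leg 3: dist=6615.7 km, bearing=299.7°
Leg 4: dist=5570.1 km, bearing=51.2°
Leg 5: dist=9218.3 km, bearing=260.7°
Leg 6: dist=6948.1 km, bearing=328.8°
Leg 7: dist=11294.0 km, bearing=130.5°
Total: 49831.9 km

Leg 1: φ1=0.7048966, φ2=0.4400778, Δφ=-0.2648188, Δλ=1.0293533 rad; a=sin²(Δφ/2)+cosφ1·cosφ2·sin²(Δλ/2)=0.1844093504; c=2·atan2(√a, √(1-a))=0.887721049; dist=6371·c=5655.671 ≈ 5655.7 km; running total=5655.7 km
Leg 1 bearing: y=sinΔλ·cosφ2=0.77531291, x=cosφ1·sinφ2-sinφ1·cosφ2·cosΔλ=0.02236208; θ=atan2(y, x)=88.3479° ≈ 88.3°
Leg 2: φ1=0.4400778, φ2=1.0510146, Δφ=0.6109368, Δλ=-0.5290058 rad; a=sin²(Δφ/2)+cosφ1·cosφ2·sin²(Δλ/2)=0.1211565422; c=2·atan2(√a, √(1-a))=0.711034857; dist=6371·c=4530.003 ≈ 4530.0 km; running total=10185.7 km
Leg 2 bearing: y=sinΔλ·cosφ2=-0.25066753, x=cosφ1·sinφ2-sinφ1·cosφ2·cosΔλ=0.60255815; θ=atan2(y, x)=-22.5876° <0 so +360° → 337.4124° ≈ 337.4°
Leg 3: φ1=1.0510146, φ2=0.7109145, Δφ=-0.3401001, Δλ=-1.7275304 rad; a=sin²(Δφ/2)+cosφ1·cosφ2·sin²(Δλ/2)=0.2462016770; c=2·atan2(√a, √(1-a))=1.038403261; dist=6371·c=6615.667 ≈ 6615.7 km; running total=16801.4 km
Leg 3 bearing: y=sinΔλ·cosφ2=-0.74847703, x=cosφ1·sinφ2-sinφ1·cosφ2·cosΔλ=0.42676431; θ=atan2(y, x)=-60.3092° <0 so +360° → 299.6908° ≈ 299.7°
Leg 4: φ1=0.7109145, φ2=0.8998150, Δφ=0.1889005, Δλ=1.2901928 rad; a=sin²(Δφ/2)+cosφ1·cosφ2·sin²(Δλ/2)=0.1792282052; c=2·atan2(√a, √(1-a))=0.874287475; dist=6371·c=5570.086 ≈ 5570.1 km; running total=22371.5 km
Leg 4 bearing: y=sinΔλ·cosφ2=0.59743711, x=cosφ1·sinφ2-sinφ1·cosφ2·cosΔλ=0.48113483; θ=atan2(y, x)=51.1544° ≈ 51.2°
Leg 5: φ1=0.8998150, φ2=-0.0026250, Δφ=-0.9024399, Δλ=-1.3673520 rad; a=sin²(Δφ/2)+cosφ1·cosφ2·sin²(Δλ/2)=0.4382173121; c=2·atan2(√a, √(1-a))=1.446914330; dist=6371·c=9218.291 ≈ 9218.3 km; running total=31589.8 km
Leg 5 bearing: y=sinΔλ·cosφ2=-0.97937311, x=cosφ1·sinφ2-sinφ1·cosφ2·cosΔλ=-0.15987464; θ=atan2(y, x)=-99.2713° <0 so +360° → 260.7287° ≈ 260.7°
Leg 6: φ1=-0.0026250, φ2=0.8598993, Δφ=0.8625243, Δλ=-0.7798323 rad; a=sin²(Δφ/2)+cosφ1·cosφ2·sin²(Δλ/2)=0.2690164542; c=2·atan2(√a, √(1-a))=1.090584458; dist=6371·c=6948.114 ≈ 6948.1 km; running total=38537.9 km
Leg 6 bearing: y=sinΔλ·cosφ2=-0.45882172, x=cosφ1·sinφ2-sinφ1·cosφ2·cosΔλ=0.75899212; θ=atan2(y, x)=-31.1536° <0 so +360° → 328.8464° ≈ 328.8°
Leg 7: φ1=0.8598993, φ2=-0.6032975, Δφ=-1.4631968, Δλ=1.1297516 rad; a=sin²(Δφ/2)+cosφ1·cosφ2·sin²(Δλ/2)=0.6002786480; c=2·atan2(√a, √(1-a))=1.772723069; dist=6371·c=11294.019 ≈ 11294.0 km; running total=49831.9 km
Leg 7 bearing: y=sinΔλ·cosφ2=0.74466832, x=cosφ1·sinφ2-sinφ1·cosφ2·cosΔλ=-0.63658924; θ=atan2(y, x)=130.5259° ≈ 130.5°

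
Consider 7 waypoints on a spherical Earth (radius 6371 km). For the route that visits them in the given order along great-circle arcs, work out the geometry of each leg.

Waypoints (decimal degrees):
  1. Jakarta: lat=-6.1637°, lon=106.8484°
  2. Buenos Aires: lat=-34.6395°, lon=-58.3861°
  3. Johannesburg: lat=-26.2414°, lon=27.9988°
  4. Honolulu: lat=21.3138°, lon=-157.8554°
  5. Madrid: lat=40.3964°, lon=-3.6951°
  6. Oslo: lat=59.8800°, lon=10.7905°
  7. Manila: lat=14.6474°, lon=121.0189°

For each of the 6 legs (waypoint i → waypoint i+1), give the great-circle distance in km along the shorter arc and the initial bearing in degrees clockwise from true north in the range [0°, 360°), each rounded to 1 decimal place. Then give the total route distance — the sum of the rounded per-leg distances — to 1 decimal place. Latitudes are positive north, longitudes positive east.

Leg 1: φ1=-0.1075769, φ2=-0.6045733, Δφ=-0.4969965, Δλ=-2.8838861 rad; a=sin²(Δφ/2)+cosφ1·cosφ2·sin²(Δλ/2)=0.8649730732; c=2·atan2(√a, √(1-a))=2.389039484; dist=6371·c=15220.571 ≈ 15220.6 km; running total=15220.6 km
Leg 1 bearing: y=sinΔλ·cosφ2=-0.20968763, x=cosφ1·sinφ2-sinφ1·cosφ2·cosΔλ=-0.65054571; θ=atan2(y, x)=-162.1345° <0 so +360° → 197.8655° ≈ 197.9°
Leg 2: φ1=-0.6045733, φ2=-0.4579988, Δφ=0.1465745, Δλ=1.5077009 rad; a=sin²(Δφ/2)+cosφ1·cosφ2·sin²(Δλ/2)=0.3510721232; c=2·atan2(√a, √(1-a))=1.268350662; dist=6371·c=8080.662 ≈ 8080.7 km; running total=23301.3 km
Leg 2 bearing: y=sinΔλ·cosφ2=0.89515434, x=cosφ1·sinφ2-sinφ1·cosφ2·cosΔλ=-0.33163332; θ=atan2(y, x)=110.3285° ≈ 110.3°
Leg 3: φ1=-0.4579988, φ2=0.3719960, Δφ=0.8299948, Δλ=-3.2437677 rad; a=sin²(Δφ/2)+cosφ1·cosφ2·sin²(Δλ/2)=0.9959730727; c=2·atan2(√a, √(1-a))=3.014591168; dist=6371·c=19205.960 ≈ 19206.0 km; running total=42507.3 km
Leg 3 bearing: y=sinΔλ·cosφ2=0.09502114, x=cosφ1·sinφ2-sinφ1·cosφ2·cosΔλ=-0.08374860; θ=atan2(y, x)=131.3919° ≈ 131.4°
Leg 4: φ1=0.3719960, φ2=0.7050502, Δφ=0.3330542, Δλ=2.6906048 rad; a=sin²(Δφ/2)+cosφ1·cosφ2·sin²(Δλ/2)=0.7014972610; c=2·atan2(√a, √(1-a))=1.985582803; dist=6371·c=12650.148 ≈ 12650.1 km; running total=55157.4 km
Leg 4 bearing: y=sinΔλ·cosφ2=0.33193789, x=cosφ1·sinφ2-sinφ1·cosφ2·cosΔλ=0.85288490; θ=atan2(y, x)=21.2657° ≈ 21.3°
Leg 5: φ1=0.7050502, φ2=1.0451032, Δφ=0.3400530, Δλ=0.2528214 rad; a=sin²(Δφ/2)+cosφ1·cosφ2·sin²(Δλ/2)=0.0347059903; c=2·atan2(√a, √(1-a))=0.374780437; dist=6371·c=2387.726 ≈ 2387.7 km; running total=57545.1 km
Leg 5 bearing: y=sinΔλ·cosφ2=0.12552176, x=cosφ1·sinφ2-sinφ1·cosφ2·cosΔλ=0.34387531; θ=atan2(y, x)=20.0532° ≈ 20.1°
Leg 6: φ1=1.0451032, φ2=0.2556454, Δφ=-0.7894578, Δλ=1.9238485 rad; a=sin²(Δφ/2)+cosφ1·cosφ2·sin²(Δλ/2)=0.4745715209; c=2·atan2(√a, √(1-a))=1.519917420; dist=6371·c=9683.394 ≈ 9683.4 km; running total=67228.5 km
Leg 6 bearing: y=sinΔλ·cosφ2=0.90782658, x=cosφ1·sinφ2-sinφ1·cosφ2·cosΔλ=0.41625048; θ=atan2(y, x)=65.3679° ≈ 65.4°

Leg 1: dist=15220.6 km, bearing=197.9°
Leg 2: dist=8080.7 km, bearing=110.3°
Leg 3: dist=19206.0 km, bearing=131.4°
Leg 4: dist=12650.1 km, bearing=21.3°
Leg 5: dist=2387.7 km, bearing=20.1°
Leg 6: dist=9683.4 km, bearing=65.4°
Total: 67228.5 km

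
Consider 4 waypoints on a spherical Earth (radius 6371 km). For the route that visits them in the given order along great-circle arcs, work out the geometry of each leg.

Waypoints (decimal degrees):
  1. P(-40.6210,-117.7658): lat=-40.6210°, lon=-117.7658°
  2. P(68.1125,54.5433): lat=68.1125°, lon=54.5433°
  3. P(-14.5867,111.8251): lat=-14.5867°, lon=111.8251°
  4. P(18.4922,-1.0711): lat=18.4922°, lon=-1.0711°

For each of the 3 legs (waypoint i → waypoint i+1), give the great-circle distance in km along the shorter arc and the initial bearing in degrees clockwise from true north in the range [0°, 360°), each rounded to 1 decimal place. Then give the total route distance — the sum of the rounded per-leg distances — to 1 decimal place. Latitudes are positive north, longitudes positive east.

Leg 1: φ1=-0.7089702, φ2=1.1887874, Δφ=1.8977576, Δλ=3.0073611 rad; a=sin²(Δφ/2)+cosφ1·cosφ2·sin²(Δλ/2)=0.9422669914; c=2·atan2(√a, √(1-a))=2.656290373; dist=6371·c=16923.226 ≈ 16923.2 km; running total=16923.2 km
Leg 1 bearing: y=sinΔλ·cosφ2=0.04988941, x=cosφ1·sinφ2-sinφ1·cosφ2·cosΔλ=0.46380026; θ=atan2(y, x)=6.1395° ≈ 6.1°
Leg 2: φ1=1.1887874, φ2=-0.2545859, Δφ=-1.4433733, Δλ=0.9997560 rad; a=sin²(Δφ/2)+cosφ1·cosφ2·sin²(Δλ/2)=0.5193462172; c=2·atan2(√a, √(1-a))=1.609498422; dist=6371·c=10254.114 ≈ 10254.1 km; running total=27177.3 km
Leg 2 bearing: y=sinΔλ·cosφ2=0.81422080, x=cosφ1·sinφ2-sinφ1·cosφ2·cosΔλ=-0.57926452; θ=atan2(y, x)=125.4293° ≈ 125.4°
Leg 3: φ1=-0.2545859, φ2=0.3227498, Δφ=0.5773357, Δλ=-1.9704104 rad; a=sin²(Δφ/2)+cosφ1·cosφ2·sin²(Δλ/2)=0.7184801958; c=2·atan2(√a, √(1-a))=2.023012923; dist=6371·c=12888.615 ≈ 12888.6 km; running total=40065.9 km
Leg 3 bearing: y=sinΔλ·cosφ2=-0.87364617, x=cosφ1·sinφ2-sinφ1·cosφ2·cosΔλ=0.21402801; θ=atan2(y, x)=-76.2346° <0 so +360° → 283.7654° ≈ 283.8°

Leg 1: dist=16923.2 km, bearing=6.1°
Leg 2: dist=10254.1 km, bearing=125.4°
Leg 3: dist=12888.6 km, bearing=283.8°
Total: 40065.9 km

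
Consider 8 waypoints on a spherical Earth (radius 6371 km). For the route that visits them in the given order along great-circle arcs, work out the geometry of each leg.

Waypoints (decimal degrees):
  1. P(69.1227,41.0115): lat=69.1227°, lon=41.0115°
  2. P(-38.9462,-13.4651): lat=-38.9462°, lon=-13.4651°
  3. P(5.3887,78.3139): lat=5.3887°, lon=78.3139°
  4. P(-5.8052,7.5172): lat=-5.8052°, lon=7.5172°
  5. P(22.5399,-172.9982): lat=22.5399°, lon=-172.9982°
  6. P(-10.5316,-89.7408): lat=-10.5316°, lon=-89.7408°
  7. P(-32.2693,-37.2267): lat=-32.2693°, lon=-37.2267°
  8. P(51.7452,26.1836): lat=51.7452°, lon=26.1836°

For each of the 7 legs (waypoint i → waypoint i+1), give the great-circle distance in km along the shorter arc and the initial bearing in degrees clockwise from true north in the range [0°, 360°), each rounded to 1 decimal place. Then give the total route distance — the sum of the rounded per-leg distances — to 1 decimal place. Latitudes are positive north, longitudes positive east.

Leg 1: dist=12813.2 km, bearing=224.4°
Leg 2: dist=10537.4 km, bearing=86.9°
Leg 3: dist=7957.3 km, bearing=262.0°
Leg 4: dist=18153.5 km, bearing=1.7°
Leg 5: dist=9774.6 km, bearing=102.3°
Leg 6: dist=5880.0 km, bearing=122.7°
Leg 7: dist=11192.5 km, bearing=34.3°
Total: 76308.5 km

Leg 1: φ1=1.2064187, φ2=-0.6797394, Δφ=-1.8861581, Δλ=-0.9507960 rad; a=sin²(Δφ/2)+cosφ1·cosφ2·sin²(Δλ/2)=0.7131404004; c=2·atan2(√a, √(1-a))=2.011173630; dist=6371·c=12813.187 ≈ 12813.2 km; running total=12813.2 km
Leg 1 bearing: y=sinΔλ·cosφ2=-0.63298289, x=cosφ1·sinφ2-sinφ1·cosφ2·cosΔλ=-0.64623320; θ=atan2(y, x)=-135.5935° <0 so +360° → 224.4065° ≈ 224.4°
Leg 2: φ1=-0.6797394, φ2=0.0940506, Δφ=0.7737900, Δλ=1.6018457 rad; a=sin²(Δφ/2)+cosφ1·cosφ2·sin²(Δλ/2)=0.5415349154; c=2·atan2(√a, √(1-a))=1.653961994; dist=6371·c=10537.392 ≈ 10537.4 km; running total=23350.6 km
Leg 2 bearing: y=sinΔλ·cosφ2=0.99510064, x=cosφ1·sinφ2-sinφ1·cosφ2·cosΔλ=0.05361079; θ=atan2(y, x)=86.9162° ≈ 86.9°
Leg 3: φ1=0.0940506, φ2=-0.1013199, Δφ=-0.1953704, Δλ=-1.2356355 rad; a=sin²(Δφ/2)+cosφ1·cosφ2·sin²(Δλ/2)=0.3418554534; c=2·atan2(√a, √(1-a))=1.248981127; dist=6371·c=7957.259 ≈ 7957.3 km; running total=31307.9 km
Leg 3 bearing: y=sinΔλ·cosφ2=-0.93951432, x=cosφ1·sinφ2-sinφ1·cosφ2·cosΔλ=-0.13143078; θ=atan2(y, x)=-97.9636° <0 so +360° → 262.0364° ≈ 262.0°
Leg 4: φ1=-0.1013199, φ2=0.3933955, Δφ=0.4947153, Δλ=-3.1505881 rad; a=sin²(Δφ/2)+cosφ1·cosφ2·sin²(Δλ/2)=0.9788055544; c=2·atan2(√a, √(1-a))=2.849387956; dist=6371·c=18153.451 ≈ 18153.5 km; running total=49461.4 km
Leg 4 bearing: y=sinΔλ·cosφ2=0.00830818, x=cosφ1·sinφ2-sinφ1·cosφ2·cosΔλ=0.28794433; θ=atan2(y, x)=1.6527° ≈ 1.7°
Leg 5: φ1=0.3933955, φ2=-0.1838111, Δφ=-0.5772066, Δλ=1.4531158 rad; a=sin²(Δφ/2)+cosφ1·cosφ2·sin²(Δλ/2)=0.4817248940; c=2·atan2(√a, √(1-a))=1.534237972; dist=6371·c=9774.630 ≈ 9774.6 km; running total=59236.0 km
Leg 5 bearing: y=sinΔλ·cosφ2=0.97635439, x=cosφ1·sinφ2-sinφ1·cosφ2·cosΔλ=-0.21306380; θ=atan2(y, x)=102.3103° ≈ 102.3°
Leg 6: φ1=-0.1838111, φ2=-0.5632055, Δφ=-0.3793944, Δλ=0.9165439 rad; a=sin²(Δφ/2)+cosφ1·cosφ2·sin²(Δλ/2)=0.1982557392; c=2·atan2(√a, √(1-a))=0.922927398; dist=6371·c=5879.970 ≈ 5880.0 km; running total=65116.0 km
Leg 6 bearing: y=sinΔλ·cosφ2=0.67094500, x=cosφ1·sinφ2-sinφ1·cosφ2·cosΔλ=-0.43085312; θ=atan2(y, x)=122.7069° ≈ 122.7°
Leg 7: φ1=-0.5632055, φ2=0.9031241, Δφ=1.4663296, Δλ=1.1067185 rad; a=sin²(Δφ/2)+cosφ1·cosφ2·sin²(Δλ/2)=0.5924608390; c=2·atan2(√a, √(1-a))=1.756788492; dist=6371·c=11192.499 ≈ 11192.5 km; running total=76308.5 km
Leg 7 bearing: y=sinΔλ·cosφ2=0.55367413, x=cosφ1·sinφ2-sinφ1·cosφ2·cosΔλ=0.81194146; θ=atan2(y, x)=34.2906° ≈ 34.3°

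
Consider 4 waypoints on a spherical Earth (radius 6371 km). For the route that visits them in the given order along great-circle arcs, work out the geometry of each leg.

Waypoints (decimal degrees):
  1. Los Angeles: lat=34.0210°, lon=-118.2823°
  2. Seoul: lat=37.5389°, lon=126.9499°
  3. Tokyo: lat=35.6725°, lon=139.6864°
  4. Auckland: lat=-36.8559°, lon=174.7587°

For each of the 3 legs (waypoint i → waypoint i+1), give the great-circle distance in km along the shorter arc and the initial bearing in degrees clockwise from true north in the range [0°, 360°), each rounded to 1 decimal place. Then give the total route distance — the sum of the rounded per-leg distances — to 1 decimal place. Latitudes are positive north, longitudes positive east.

Leg 1: φ1=0.5937785, φ2=0.6551774, Δφ=0.0613989, Δλ=4.2801093 rad; a=sin²(Δφ/2)+cosφ1·cosφ2·sin²(Δλ/2)=0.4672166457; c=2·atan2(√a, √(1-a))=1.505182549; dist=6371·c=9589.518 ≈ 9589.5 km; running total=9589.5 km
Leg 1 bearing: y=sinΔλ·cosφ2=-0.71999974, x=cosφ1·sinφ2-sinφ1·cosφ2·cosΔλ=0.69087001; θ=atan2(y, x)=-46.1828° <0 so +360° → 313.8172° ≈ 313.8°
Leg 2: φ1=0.6551774, φ2=0.6226026, Δφ=-0.0325748, Δλ=0.2222939 rad; a=sin²(Δφ/2)+cosφ1·cosφ2·sin²(Δλ/2)=0.0081902056; c=2·atan2(√a, √(1-a))=0.181247494; dist=6371·c=1154.728 ≈ 1154.7 km; running total=10744.2 km
Leg 2 bearing: y=sinΔλ·cosφ2=0.17909985, x=cosφ1·sinφ2-sinφ1·cosφ2·cosΔλ=-0.02038990; θ=atan2(y, x)=96.4950° ≈ 96.5°
Leg 3: φ1=0.6226026, φ2=-0.6432568, Δφ=-1.2658594, Δλ=0.6121271 rad; a=sin²(Δφ/2)+cosφ1·cosφ2·sin²(Δλ/2)=0.4088954071; c=2·atan2(√a, √(1-a))=1.387563543; dist=6371·c=8840.167 ≈ 8840.2 km; running total=19584.4 km
Leg 3 bearing: y=sinΔλ·cosφ2=0.45977193, x=cosφ1·sinφ2-sinφ1·cosφ2·cosΔλ=-0.86914302; θ=atan2(y, x)=152.1214° ≈ 152.1°

Leg 1: dist=9589.5 km, bearing=313.8°
Leg 2: dist=1154.7 km, bearing=96.5°
Leg 3: dist=8840.2 km, bearing=152.1°
Total: 19584.4 km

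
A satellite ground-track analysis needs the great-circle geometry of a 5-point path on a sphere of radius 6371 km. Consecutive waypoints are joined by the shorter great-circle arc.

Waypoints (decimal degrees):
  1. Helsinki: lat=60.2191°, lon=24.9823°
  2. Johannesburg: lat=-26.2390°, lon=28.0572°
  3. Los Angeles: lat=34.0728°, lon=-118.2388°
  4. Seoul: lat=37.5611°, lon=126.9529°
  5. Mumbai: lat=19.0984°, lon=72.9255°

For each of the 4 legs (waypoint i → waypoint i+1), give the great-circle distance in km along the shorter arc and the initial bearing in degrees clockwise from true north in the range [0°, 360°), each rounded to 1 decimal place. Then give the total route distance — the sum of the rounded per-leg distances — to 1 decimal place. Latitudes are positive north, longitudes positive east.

Leg 1: φ1=1.0510216, φ2=-0.4579569, Δφ=-1.5089785, Δλ=0.0536671 rad; a=sin²(Δφ/2)+cosφ1·cosφ2·sin²(Δλ/2)=0.4694314785; c=2·atan2(√a, √(1-a))=1.509621134; dist=6371·c=9617.796 ≈ 9617.8 km; running total=9617.8 km
Leg 1 bearing: y=sinΔλ·cosφ2=0.04811404, x=cosφ1·sinφ2-sinφ1·cosφ2·cosΔλ=-0.99696906; θ=atan2(y, x)=177.2370° ≈ 177.2°
Leg 2: φ1=-0.4579569, φ2=0.5946825, Δφ=1.0526395, Δλ=-2.5533469 rad; a=sin²(Δφ/2)+cosφ1·cosφ2·sin²(Δλ/2)=0.9328925802; c=2·atan2(√a, √(1-a))=2.617513591; dist=6371·c=16676.179 ≈ 16676.2 km; running total=26294.0 km
Leg 2 bearing: y=sinΔλ·cosφ2=-0.45964039, x=cosφ1·sinφ2-sinφ1·cosφ2·cosΔλ=0.19785542; θ=atan2(y, x)=-66.7102° <0 so +360° → 293.2898° ≈ 293.3°
Leg 3: φ1=0.5946825, φ2=0.6555649, Δφ=0.0608823, Δλ=4.2794025 rad; a=sin²(Δφ/2)+cosφ1·cosφ2·sin²(Δλ/2)=0.4669880206; c=2·atan2(√a, √(1-a))=1.504724305; dist=6371·c=9586.599 ≈ 9586.6 km; running total=35880.6 km
Leg 3 bearing: y=sinΔλ·cosφ2=-0.71955040, x=cosφ1·sinφ2-sinφ1·cosφ2·cosΔλ=0.69129448; θ=atan2(y, x)=-46.1473° <0 so +360° → 313.8527° ≈ 313.9°
Leg 4: φ1=0.6555649, φ2=0.3333300, Δφ=-0.3222349, Δλ=-0.9429560 rad; a=sin²(Δφ/2)+cosφ1·cosφ2·sin²(Δλ/2)=0.1802691289; c=2·atan2(√a, √(1-a))=0.876998372; dist=6371·c=5587.357 ≈ 5587.4 km; running total=41468.0 km
Leg 4 bearing: y=sinΔλ·cosφ2=-0.76475265, x=cosφ1·sinφ2-sinφ1·cosφ2·cosΔλ=-0.07900671; θ=atan2(y, x)=-95.8983° <0 so +360° → 264.1017° ≈ 264.1°

Leg 1: dist=9617.8 km, bearing=177.2°
Leg 2: dist=16676.2 km, bearing=293.3°
Leg 3: dist=9586.6 km, bearing=313.9°
Leg 4: dist=5587.4 km, bearing=264.1°
Total: 41468.0 km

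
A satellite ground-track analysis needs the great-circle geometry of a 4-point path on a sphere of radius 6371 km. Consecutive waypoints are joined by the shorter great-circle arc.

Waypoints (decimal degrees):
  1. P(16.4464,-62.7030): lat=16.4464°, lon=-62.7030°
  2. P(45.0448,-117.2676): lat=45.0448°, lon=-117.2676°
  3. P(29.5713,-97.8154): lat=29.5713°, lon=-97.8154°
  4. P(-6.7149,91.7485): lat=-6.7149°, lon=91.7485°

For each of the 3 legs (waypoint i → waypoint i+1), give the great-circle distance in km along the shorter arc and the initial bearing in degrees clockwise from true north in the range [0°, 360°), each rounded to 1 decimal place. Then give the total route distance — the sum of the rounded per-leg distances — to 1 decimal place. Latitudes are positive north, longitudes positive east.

Leg 1: φ1=0.2870438, φ2=0.7861801, Δφ=0.4991362, Δλ=-0.9523319 rad; a=sin²(Δφ/2)+cosφ1·cosφ2·sin²(Δλ/2)=0.2033802398; c=2·atan2(√a, √(1-a))=0.935719305; dist=6371·c=5961.468 ≈ 5961.5 km; running total=5961.5 km
Leg 1 bearing: y=sinΔλ·cosφ2=-0.57567855, x=cosφ1·sinφ2-sinφ1·cosφ2·cosΔλ=0.56272647; θ=atan2(y, x)=-45.6518° <0 so +360° → 314.3482° ≈ 314.3°
Leg 2: φ1=0.7861801, φ2=0.5161165, Δφ=-0.2700635, Δλ=0.3395049 rad; a=sin²(Δφ/2)+cosφ1·cosφ2·sin²(Δλ/2)=0.0356615215; c=2·atan2(√a, √(1-a))=0.379966780; dist=6371·c=2420.768 ≈ 2420.8 km; running total=8382.3 km
Leg 2 bearing: y=sinΔλ·cosφ2=0.28964185, x=cosφ1·sinφ2-sinφ1·cosφ2·cosΔλ=-0.23166077; θ=atan2(y, x)=128.6534° ≈ 128.7°
Leg 3: φ1=0.5161165, φ2=-0.1171971, Δφ=-0.6333137, Δλ=3.3085142 rad; a=sin²(Δφ/2)+cosφ1·cosφ2·sin²(Δλ/2)=0.9547377762; c=2·atan2(√a, √(1-a))=2.712817216; dist=6371·c=17283.358 ≈ 17283.4 km; running total=25665.7 km
Leg 3 bearing: y=sinΔλ·cosφ2=-0.16500775, x=cosφ1·sinφ2-sinφ1·cosφ2·cosΔλ=0.38161062; θ=atan2(y, x)=-23.3836° <0 so +360° → 336.6164° ≈ 336.6°

Leg 1: dist=5961.5 km, bearing=314.3°
Leg 2: dist=2420.8 km, bearing=128.7°
Leg 3: dist=17283.4 km, bearing=336.6°
Total: 25665.7 km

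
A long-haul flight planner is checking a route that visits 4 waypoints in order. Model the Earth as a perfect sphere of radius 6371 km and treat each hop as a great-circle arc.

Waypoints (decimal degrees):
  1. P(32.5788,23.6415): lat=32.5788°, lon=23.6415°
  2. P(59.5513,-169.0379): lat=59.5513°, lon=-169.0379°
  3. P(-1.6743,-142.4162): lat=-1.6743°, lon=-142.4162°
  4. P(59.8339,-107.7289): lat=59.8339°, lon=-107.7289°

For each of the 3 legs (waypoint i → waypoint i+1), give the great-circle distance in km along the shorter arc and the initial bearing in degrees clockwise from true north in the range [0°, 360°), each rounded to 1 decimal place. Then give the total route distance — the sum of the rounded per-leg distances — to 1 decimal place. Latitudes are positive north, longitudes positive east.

Leg 1: dist=9704.3 km, bearing=6.4°
Leg 2: dist=7192.2 km, bearing=150.3°
Leg 3: dist=7470.6 km, bearing=18.1°
Total: 24367.1 km

Leg 1: φ1=0.5686073, φ2=1.0393663, Δφ=0.4707589, Δλ=-3.3628899 rad; a=sin²(Δφ/2)+cosφ1·cosφ2·sin²(Δλ/2)=0.4762088008; c=2·atan2(√a, √(1-a))=1.523195955; dist=6371·c=9704.281 ≈ 9704.3 km; running total=9704.3 km
Leg 1 bearing: y=sinΔλ·cosφ2=0.11123298, x=cosφ1·sinφ2-sinφ1·cosφ2·cosΔλ=0.99265459; θ=atan2(y, x)=6.3937° ≈ 6.4°
Leg 2: φ1=1.0393663, φ2=-0.0292220, Δφ=-1.0685883, Δλ=0.4646363 rad; a=sin²(Δφ/2)+cosφ1·cosφ2·sin²(Δλ/2)=0.2861700268; c=2·atan2(√a, √(1-a))=1.128893868; dist=6371·c=7192.183 ≈ 7192.2 km; running total=16896.5 km
Leg 2 bearing: y=sinΔλ·cosφ2=0.44790640, x=cosφ1·sinφ2-sinφ1·cosφ2·cosΔλ=-0.78516675; θ=atan2(y, x)=150.2970° ≈ 150.3°
Leg 3: φ1=-0.0292220, φ2=1.0442986, Δφ=1.0735206, Δλ=0.6054076 rad; a=sin²(Δφ/2)+cosφ1·cosφ2·sin²(Δλ/2)=0.3061198101; c=2·atan2(√a, √(1-a))=1.172595701; dist=6371·c=7470.607 ≈ 7470.6 km; running total=24367.1 km
Leg 3 bearing: y=sinΔλ·cosφ2=0.28597622, x=cosφ1·sinφ2-sinφ1·cosφ2·cosΔλ=0.87627592; θ=atan2(y, x)=18.0743° ≈ 18.1°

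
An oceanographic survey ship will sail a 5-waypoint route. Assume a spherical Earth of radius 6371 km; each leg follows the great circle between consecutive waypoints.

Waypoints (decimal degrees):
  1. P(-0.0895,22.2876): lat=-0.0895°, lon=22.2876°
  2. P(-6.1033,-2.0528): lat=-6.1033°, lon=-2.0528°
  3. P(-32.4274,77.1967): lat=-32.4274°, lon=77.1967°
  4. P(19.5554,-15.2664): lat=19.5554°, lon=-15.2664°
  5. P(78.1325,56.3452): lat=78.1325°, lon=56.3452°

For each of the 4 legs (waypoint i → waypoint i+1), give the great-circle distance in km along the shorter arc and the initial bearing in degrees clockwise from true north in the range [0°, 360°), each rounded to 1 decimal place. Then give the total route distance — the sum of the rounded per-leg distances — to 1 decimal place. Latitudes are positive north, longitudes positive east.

Leg 1: φ1=-0.0015621, φ2=-0.1065227, Δφ=-0.1049606, Δλ=-0.4248201 rad; a=sin²(Δφ/2)+cosφ1·cosφ2·sin²(Δλ/2)=0.0469432440; c=2·atan2(√a, √(1-a))=0.436791780; dist=6371·c=2782.800 ≈ 2782.8 km; running total=2782.8 km
Leg 1 bearing: y=sinΔλ·cosφ2=-0.40982072, x=cosφ1·sinφ2-sinφ1·cosφ2·cosΔλ=-0.10490606; θ=atan2(y, x)=-104.3583° <0 so +360° → 255.6417° ≈ 255.6°
Leg 2: φ1=-0.1065227, φ2=-0.5659649, Δφ=-0.4594422, Δλ=1.3831647 rad; a=sin²(Δφ/2)+cosφ1·cosφ2·sin²(Δλ/2)=0.3932164074; c=2·atan2(√a, √(1-a))=1.355571385; dist=6371·c=8636.345 ≈ 8636.3 km; running total=11419.1 km
Leg 2 bearing: y=sinΔλ·cosφ2=0.82925709, x=cosφ1·sinφ2-sinφ1·cosφ2·cosΔλ=-0.51645110; θ=atan2(y, x)=121.9141° ≈ 121.9°
Leg 3: φ1=-0.5659649, φ2=0.3413061, Δφ=0.9072710, Δλ=-1.6137855 rad; a=sin²(Δφ/2)+cosφ1·cosφ2·sin²(Δλ/2)=0.6068342425; c=2·atan2(√a, √(1-a))=1.786124961; dist=6371·c=11379.402 ≈ 11379.4 km; running total=22798.5 km
Leg 3 bearing: y=sinΔλ·cosφ2=-0.94144769, x=cosφ1·sinφ2-sinφ1·cosφ2·cosΔλ=0.26081034; θ=atan2(y, x)=-74.5156° <0 so +360° → 285.4844° ≈ 285.5°
Leg 4: φ1=0.3413061, φ2=1.3636694, Δφ=1.0223633, Δλ=1.2498582 rad; a=sin²(Δφ/2)+cosφ1·cosφ2·sin²(Δλ/2)=0.3056523777; c=2·atan2(√a, √(1-a))=1.171581267; dist=6371·c=7464.144 ≈ 7464.1 km; running total=30262.6 km
Leg 4 bearing: y=sinΔλ·cosφ2=0.19514865, x=cosφ1·sinφ2-sinφ1·cosφ2·cosΔλ=0.90046267; θ=atan2(y, x)=12.2281° ≈ 12.2°

Leg 1: dist=2782.8 km, bearing=255.6°
Leg 2: dist=8636.3 km, bearing=121.9°
Leg 3: dist=11379.4 km, bearing=285.5°
Leg 4: dist=7464.1 km, bearing=12.2°
Total: 30262.6 km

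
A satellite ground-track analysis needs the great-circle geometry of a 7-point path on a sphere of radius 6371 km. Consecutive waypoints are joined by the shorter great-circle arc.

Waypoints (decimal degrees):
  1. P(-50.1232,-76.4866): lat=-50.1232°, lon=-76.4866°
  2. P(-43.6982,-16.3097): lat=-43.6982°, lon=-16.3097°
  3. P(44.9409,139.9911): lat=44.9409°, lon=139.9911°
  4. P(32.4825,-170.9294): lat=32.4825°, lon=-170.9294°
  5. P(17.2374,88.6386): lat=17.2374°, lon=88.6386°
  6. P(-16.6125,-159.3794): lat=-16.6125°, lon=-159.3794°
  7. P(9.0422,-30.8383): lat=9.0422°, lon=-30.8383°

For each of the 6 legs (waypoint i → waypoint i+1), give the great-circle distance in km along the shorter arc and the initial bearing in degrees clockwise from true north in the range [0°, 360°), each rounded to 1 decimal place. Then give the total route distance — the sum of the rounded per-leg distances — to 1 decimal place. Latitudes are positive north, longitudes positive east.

Leg 1: dist=4500.4 km, bearing=104.9°
Leg 2: dist=18131.4 km, bearing=77.5°
Leg 3: dist=4403.8 km, bearing=90.9°
Leg 4: dist=9923.1 km, bearing=290.1°
Leg 5: dist=12820.4 km, bearing=100.6°
Leg 6: dist=14387.4 km, bearing=91.9°
Total: 64166.5 km

Leg 1: φ1=-0.8748149, φ2=-0.7626775, Δφ=0.1121374, Δλ=1.0502850 rad; a=sin²(Δφ/2)+cosφ1·cosφ2·sin²(Δλ/2)=0.1196447459; c=2·atan2(√a, √(1-a))=0.706389293; dist=6371·c=4500.406 ≈ 4500.4 km; running total=4500.4 km
Leg 1 bearing: y=sinΔλ·cosφ2=0.62723983, x=cosφ1·sinφ2-sinφ1·cosφ2·cosΔλ=-0.16700213; θ=atan2(y, x)=104.9091° ≈ 104.9°
Leg 2: φ1=-0.7626775, φ2=0.7843667, Δφ=1.5470441, Δλ=2.7279636 rad; a=sin²(Δφ/2)+cosφ1·cosφ2·sin²(Δλ/2)=0.9783036903; c=2·atan2(√a, √(1-a))=2.845923507; dist=6371·c=18131.379 ≈ 18131.4 km; running total=22631.8 km
Leg 2 bearing: y=sinΔλ·cosφ2=0.28450397, x=cosφ1·sinφ2-sinφ1·cosφ2·cosΔλ=0.06292704; θ=atan2(y, x)=77.5280° ≈ 77.5°
Leg 3: φ1=0.7843667, φ2=0.5669266, Δφ=-0.2174401, Δλ=-5.4265864 rad; a=sin²(Δφ/2)+cosφ1·cosφ2·sin²(Δλ/2)=0.1147697431; c=2·atan2(√a, √(1-a))=0.691233102; dist=6371·c=4403.846 ≈ 4403.8 km; running total=27035.6 km
Leg 3 bearing: y=sinΔλ·cosφ2=0.63740671, x=cosφ1·sinφ2-sinφ1·cosφ2·cosΔλ=-0.01016285; θ=atan2(y, x)=90.9134° ≈ 90.9°
Leg 4: φ1=0.5669266, φ2=0.3008494, Δφ=-0.2660772, Δλ=4.5303162 rad; a=sin²(Δφ/2)+cosφ1·cosφ2·sin²(Δλ/2)=0.4933692251; c=2·atan2(√a, √(1-a))=1.557534388; dist=6371·c=9923.052 ≈ 9923.1 km; running total=36958.7 km
Leg 4 bearing: y=sinΔλ·cosφ2=-0.93929805, x=cosφ1·sinφ2-sinφ1·cosφ2·cosΔλ=0.34284589; θ=atan2(y, x)=-69.9478° <0 so +360° → 290.0522° ≈ 290.1°
Leg 5: φ1=0.3008494, φ2=-0.2899428, Δφ=-0.5907922, Δλ=-4.3287307 rad; a=sin²(Δφ/2)+cosφ1·cosφ2·sin²(Δλ/2)=0.7136506529; c=2·atan2(√a, √(1-a))=2.012302071; dist=6371·c=12820.376 ≈ 12820.4 km; running total=49779.1 km
Leg 5 bearing: y=sinΔλ·cosφ2=0.88859614, x=cosφ1·sinφ2-sinφ1·cosφ2·cosΔλ=-0.16676480; θ=atan2(y, x)=100.6292° ≈ 100.6°
Leg 6: φ1=-0.2899428, φ2=0.1578162, Δφ=0.4477590, Δλ=2.2434654 rad; a=sin²(Δφ/2)+cosφ1·cosφ2·sin²(Δλ/2)=0.8172905680; c=2·atan2(√a, √(1-a))=2.258262757; dist=6371·c=14387.392 ≈ 14387.4 km; running total=64166.5 km
Leg 6 bearing: y=sinΔλ·cosφ2=0.77244137, x=cosφ1·sinφ2-sinφ1·cosφ2·cosΔλ=-0.02532009; θ=atan2(y, x)=91.8774° ≈ 91.9°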